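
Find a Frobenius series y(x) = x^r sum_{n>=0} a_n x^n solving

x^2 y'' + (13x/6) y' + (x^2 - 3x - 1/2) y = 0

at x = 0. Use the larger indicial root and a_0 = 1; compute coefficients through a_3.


Write in Frobenius form y'' + (p(x)/x) y' + (q(x)/x^2) y = 0:
  p(x) = 13/6,  q(x) = x^2 - 3x - 1/2.
Indicial equation: r(r-1) + (13/6) r + (-1/2) = 0 -> roots r_1 = 1/3, r_2 = -3/2.
Take r = r_1 = 1/3. Let y(x) = x^r sum_{n>=0} a_n x^n with a_0 = 1.
Substitute y = x^r sum a_n x^n and match x^{r+n}. The recurrence is
  D(n) a_n - 3 a_{n-1} + 1 a_{n-2} = 0,  where D(n) = (r+n)(r+n-1) + (13/6)(r+n) + (-1/2).
  a_n = [3 a_{n-1} - 1 a_{n-2}] / D(n).
Since the indicial polynomial factors as (r - r_1)(r - r_2), D(n) = (r_1 + n - r_1)(r_1 + n - r_2) = n(n + 11/6).
Evaluating step by step (a_0 = 1):
  n = 1: D(1) = 1(1 + 11/6) = 17/6; numerator = 3(1) = 3; a_1 = (3)/(17/6) = 18/17
  n = 2: D(2) = 2(2 + 11/6) = 23/3; numerator = 3(18/17) - 1(1) = 37/17; a_2 = (37/17)/(23/3) = 111/391
  n = 3: D(3) = 3(3 + 11/6) = 29/2; numerator = 3(111/391) - 1(18/17) = -81/391; a_3 = (-81/391)/(29/2) = -162/11339

r = 1/3; a_0 = 1; a_1 = 18/17; a_2 = 111/391; a_3 = -162/11339


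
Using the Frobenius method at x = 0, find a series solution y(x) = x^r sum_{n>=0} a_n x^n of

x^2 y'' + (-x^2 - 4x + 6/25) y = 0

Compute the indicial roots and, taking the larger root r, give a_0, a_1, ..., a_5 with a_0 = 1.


Write in Frobenius form y'' + (p(x)/x) y' + (q(x)/x^2) y = 0:
  p(x) = 0,  q(x) = -x^2 - 4x + 6/25.
Indicial equation: r(r-1) + (0) r + (6/25) = 0 -> roots r_1 = 3/5, r_2 = 2/5.
Take r = r_1 = 3/5. Let y(x) = x^r sum_{n>=0} a_n x^n with a_0 = 1.
Substitute y = x^r sum a_n x^n and match x^{r+n}. The recurrence is
  D(n) a_n - 4 a_{n-1} - 1 a_{n-2} = 0,  where D(n) = (r+n)(r+n-1) + (0)(r+n) + (6/25).
  a_n = [4 a_{n-1} + 1 a_{n-2}] / D(n).
Since the indicial polynomial factors as (r - r_1)(r - r_2), D(n) = (r_1 + n - r_1)(r_1 + n - r_2) = n(n + 1/5).
Evaluating step by step (a_0 = 1):
  n = 1: D(1) = 1(1 + 1/5) = 6/5; numerator = 4(1) = 4; a_1 = (4)/(6/5) = 10/3
  n = 2: D(2) = 2(2 + 1/5) = 22/5; numerator = 4(10/3) + 1(1) = 43/3; a_2 = (43/3)/(22/5) = 215/66
  n = 3: D(3) = 3(3 + 1/5) = 48/5; numerator = 4(215/66) + 1(10/3) = 180/11; a_3 = (180/11)/(48/5) = 75/44
  n = 4: D(4) = 4(4 + 1/5) = 84/5; numerator = 4(75/44) + 1(215/66) = 665/66; a_4 = (665/66)/(84/5) = 475/792
  n = 5: D(5) = 5(5 + 1/5) = 26; numerator = 4(475/792) + 1(75/44) = 1625/396; a_5 = (1625/396)/(26) = 125/792

r = 3/5; a_0 = 1; a_1 = 10/3; a_2 = 215/66; a_3 = 75/44; a_4 = 475/792; a_5 = 125/792


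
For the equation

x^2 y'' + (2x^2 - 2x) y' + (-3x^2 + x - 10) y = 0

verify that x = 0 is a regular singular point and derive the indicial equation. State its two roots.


Divide by x^2 to reach normal form y'' + P_1(x) y' + P_2(x) y = 0 with P_1(x) = 2 - 2/x and P_2(x) = -3 + 1/x - 10/x^2.
x = 0 is a singular point because the y'-coefficient 2 - 2/x has a pole at x = 0 and the y-coefficient -3 + 1/x - 10/x^2 has a pole at x = 0.
It is a regular singular point because x P_1(x) = p(x) = 2x - 2 and x^2 P_2(x) = q(x) = -3x^2 + x - 10 are polynomials, hence analytic at x = 0.
p(0) = -2,  q(0) = -10.
Indicial equation: r(r-1) + p(0) r + q(0) = 0, i.e. r^2 + (p(0) - 1) r + q(0) = 0, i.e. r^2 - 3 r - 10 = 0.
Discriminant: (-3)^2 - 4(-10) = 49, so r = (3 ± 7)/2.
Solving: r_1 = 5, r_2 = -2.

indicial: r^2 - 3 r - 10 = 0; roots r_1 = 5, r_2 = -2


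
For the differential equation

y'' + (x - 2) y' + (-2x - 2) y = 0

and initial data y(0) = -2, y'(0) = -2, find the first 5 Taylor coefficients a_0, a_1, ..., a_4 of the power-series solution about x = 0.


Ansatz: y(x) = sum_{n>=0} a_n x^n, so y'(x) = sum_{n>=1} n a_n x^(n-1) and y''(x) = sum_{n>=2} n(n-1) a_n x^(n-2).
Substitute into P(x) y'' + Q(x) y' + R(x) y = 0 with P(x) = 1, Q(x) = x - 2, R(x) = -2x - 2, and match powers of x.
Initial conditions: a_0 = -2, a_1 = -2.
Setting the coefficient of each power of x to zero and solving order by order (substituting the coefficients already found):
  x^0: 2 a_2 - 2 a_1 - 2 a_0 = 0  ->  2 a_2 = 2 a_1 + 2 a_0 = -8  ->  a_2 = -4
  x^1: 6 a_3 - 4 a_2 - a_1 - 2 a_0 = 0  ->  6 a_3 = 4 a_2 + a_1 + 2 a_0 = -22  ->  a_3 = -11/3
  x^2: 12 a_4 - 6 a_3 - 2 a_1 = 0  ->  12 a_4 = 6 a_3 + 2 a_1 = -26  ->  a_4 = -13/6
Truncated series: y(x) = -2 - 2 x - 4 x^2 - (11/3) x^3 - (13/6) x^4 + O(x^5).

a_0 = -2; a_1 = -2; a_2 = -4; a_3 = -11/3; a_4 = -13/6


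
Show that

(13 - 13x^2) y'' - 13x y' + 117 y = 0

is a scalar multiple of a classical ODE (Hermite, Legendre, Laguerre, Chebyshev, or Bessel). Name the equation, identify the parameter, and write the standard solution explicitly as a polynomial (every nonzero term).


All three coefficients share the factor 13; dividing through by 13 gives  (1 - x^2) y'' - x y' + 9 y = 0.
This matches the Chebyshev equation (1 - x^2) y'' - x y' + n^2 y = 0 (note the -x y' term, not -2x y') with n^2 = 9, so n = 3; the polynomial solution is T_3(x).
With y = sum_k a_k x^k, matching x^k gives (k+2)(k+1) a_{k+2} = (k^2 - n^2) a_k = (k - 3)(k + 3) a_k. The right side vanishes at k = 3, so the series with the parity of 3 terminates at degree 3.
Standard normalization: leading coefficient of T_n is 2^(n-1), so a_3 = 2^2 = 4. Work downward with a_k = (k+1)(k+2) a_{k+2} / ((k - 3)(k + 3)):
  a_1 = (2)(3)(4) / ((1 - 3)(1 + 3)) = 24/(-8) = -3
Hence T_3(x) = 4 x^3 - 3 x.

T_3(x); series = 4 x^3 - 3 x


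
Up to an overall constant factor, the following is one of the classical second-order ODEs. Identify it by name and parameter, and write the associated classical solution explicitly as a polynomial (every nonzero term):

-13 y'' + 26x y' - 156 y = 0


All three coefficients share the factor -13; dividing through by -13 gives  y'' - 2x y' + 12 y = 0.
This matches the Hermite equation y'' - 2x y' + 2n y = 0 with 2n = 12, so n = 6; the polynomial solution is H_6(x).
With y = sum_k a_k x^k, matching x^k gives (k+2)(k+1) a_{k+2} = 2(k - n) a_k = 2(k - 6) a_k. The right side vanishes at k = 6, so the series with the parity of 6 terminates at degree 6.
Standard normalization: leading coefficient of H_n is 2^n, so a_6 = 2^6 = 64. Work downward with a_k = (k+1)(k+2) a_{k+2} / (2(k - n)):
  a_4 = (5)(6)(64) / (2(4 - 6)) = 1920/(-4) = -480
  a_2 = (3)(4)(-480) / (2(2 - 6)) = -5760/(-8) = 720
  a_0 = (1)(2)(720) / (2(0 - 6)) = 1440/(-12) = -120
Hence H_6(x) = 64 x^6 - 480 x^4 + 720 x^2 - 120.

H_6(x); series = 64 x^6 - 480 x^4 + 720 x^2 - 120


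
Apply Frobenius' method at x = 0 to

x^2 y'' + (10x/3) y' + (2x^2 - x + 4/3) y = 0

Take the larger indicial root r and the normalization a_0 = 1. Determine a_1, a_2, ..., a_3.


Write in Frobenius form y'' + (p(x)/x) y' + (q(x)/x^2) y = 0:
  p(x) = 10/3,  q(x) = 2x^2 - x + 4/3.
Indicial equation: r(r-1) + (10/3) r + (4/3) = 0 -> roots r_1 = -1, r_2 = -4/3.
Take r = r_1 = -1. Let y(x) = x^r sum_{n>=0} a_n x^n with a_0 = 1.
Substitute y = x^r sum a_n x^n and match x^{r+n}. The recurrence is
  D(n) a_n - 1 a_{n-1} + 2 a_{n-2} = 0,  where D(n) = (r+n)(r+n-1) + (10/3)(r+n) + (4/3).
  a_n = [1 a_{n-1} - 2 a_{n-2}] / D(n).
Since the indicial polynomial factors as (r - r_1)(r - r_2), D(n) = (r_1 + n - r_1)(r_1 + n - r_2) = n(n + 1/3).
Evaluating step by step (a_0 = 1):
  n = 1: D(1) = 1(1 + 1/3) = 4/3; numerator = 1(1) = 1; a_1 = (1)/(4/3) = 3/4
  n = 2: D(2) = 2(2 + 1/3) = 14/3; numerator = 1(3/4) - 2(1) = -5/4; a_2 = (-5/4)/(14/3) = -15/56
  n = 3: D(3) = 3(3 + 1/3) = 10; numerator = 1(-15/56) - 2(3/4) = -99/56; a_3 = (-99/56)/(10) = -99/560

r = -1; a_0 = 1; a_1 = 3/4; a_2 = -15/56; a_3 = -99/560


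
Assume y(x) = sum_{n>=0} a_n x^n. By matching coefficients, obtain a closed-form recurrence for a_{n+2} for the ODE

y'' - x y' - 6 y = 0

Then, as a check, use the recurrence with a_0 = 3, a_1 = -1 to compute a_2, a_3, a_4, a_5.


Substitute y = sum_n a_n x^n.
y''(x) has coefficient (n+2)(n+1) a_{n+2} at x^n;
-x y'(x) has coefficient -n a_n at x^n (shift);
-6 y(x) has coefficient -6 a_n at x^n.
Matching x^n: (n+2)(n+1) a_{n+2} + (-n - 6) a_n = 0.
Thus a_{n+2} = (n + 6) / ((n+1)(n+2)) * a_n.

Check with a_0 = 3, a_1 = -1 (apply the recurrence for n = 0, 1, 2, 3): a_0 = 3, a_1 = -1, a_2 = 9, a_3 = -7/6, a_4 = 6, a_5 = -21/40.

a_(n+2) = (n + 6) / ((n+1)(n+2)) * a_n; check: a_0 = 3, a_1 = -1, a_2 = 9, a_3 = -7/6, a_4 = 6, a_5 = -21/40


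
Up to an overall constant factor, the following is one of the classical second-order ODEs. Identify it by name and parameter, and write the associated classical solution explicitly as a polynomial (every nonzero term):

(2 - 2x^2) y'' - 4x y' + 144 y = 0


All three coefficients share the factor 2; dividing through by 2 gives  (1 - x^2) y'' - 2x y' + 72 y = 0.
This matches the Legendre equation (1 - x^2) y'' - 2x y' + n(n+1) y = 0 (note the -2x y' term) with n(n+1) = 72, so n = 8; the polynomial solution is P_8(x).
With y = sum_k a_k x^k, matching x^k gives (k+2)(k+1) a_{k+2} = [k(k+1) - n(n+1)] a_k = (k - 8)(k + 9) a_k. The right side vanishes at k = 8, so the series with the parity of 8 terminates at degree 8.
Standard normalization (P_n(1) = 1): leading coefficient (2n)!/(2^n (n!)^2) = 20922789888000/(256*1625702400) = 6435/128, so a_8 = 6435/128. Work downward with a_k = (k+1)(k+2) a_{k+2} / ((k - 8)(k + 9)):
  a_6 = (7)(8)(6435/128) / ((6 - 8)(6 + 9)) = (45045/16)/(-30) = -3003/32
  a_4 = (5)(6)(-3003/32) / ((4 - 8)(4 + 9)) = (-45045/16)/(-52) = 3465/64
  a_2 = (3)(4)(3465/64) / ((2 - 8)(2 + 9)) = (10395/16)/(-66) = -315/32
  a_0 = (1)(2)(-315/32) / ((0 - 8)(0 + 9)) = (-315/16)/(-72) = 35/128
Hence P_8(x) = 6435 x^8/128 - 3003 x^6/32 + 3465 x^4/64 - 315 x^2/32 + 35/128.

P_8(x); series = 6435 x^8/128 - 3003 x^6/32 + 3465 x^4/64 - 315 x^2/32 + 35/128


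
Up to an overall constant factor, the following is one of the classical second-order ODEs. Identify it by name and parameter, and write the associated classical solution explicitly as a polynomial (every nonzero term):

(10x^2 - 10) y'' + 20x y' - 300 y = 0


All three coefficients share the factor -10; dividing through by -10 gives  (1 - x^2) y'' - 2x y' + 30 y = 0.
This matches the Legendre equation (1 - x^2) y'' - 2x y' + n(n+1) y = 0 (note the -2x y' term) with n(n+1) = 30, so n = 5; the polynomial solution is P_5(x).
With y = sum_k a_k x^k, matching x^k gives (k+2)(k+1) a_{k+2} = [k(k+1) - n(n+1)] a_k = (k - 5)(k + 6) a_k. The right side vanishes at k = 5, so the series with the parity of 5 terminates at degree 5.
Standard normalization (P_n(1) = 1): leading coefficient (2n)!/(2^n (n!)^2) = 3628800/(32*14400) = 63/8, so a_5 = 63/8. Work downward with a_k = (k+1)(k+2) a_{k+2} / ((k - 5)(k + 6)):
  a_3 = (4)(5)(63/8) / ((3 - 5)(3 + 6)) = (315/2)/(-18) = -35/4
  a_1 = (2)(3)(-35/4) / ((1 - 5)(1 + 6)) = (-105/2)/(-28) = 15/8
Hence P_5(x) = 63 x^5/8 - 35 x^3/4 + 15 x/8.

P_5(x); series = 63 x^5/8 - 35 x^3/4 + 15 x/8


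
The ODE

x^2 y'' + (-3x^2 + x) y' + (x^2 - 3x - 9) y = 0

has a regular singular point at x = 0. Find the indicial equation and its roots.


Divide by x^2 to reach normal form y'' + P_1(x) y' + P_2(x) y = 0 with P_1(x) = -3 + 1/x and P_2(x) = 1 - 3/x - 9/x^2.
x = 0 is a singular point because the y'-coefficient -3 + 1/x has a pole at x = 0 and the y-coefficient 1 - 3/x - 9/x^2 has a pole at x = 0.
It is a regular singular point because x P_1(x) = p(x) = 1 - 3x and x^2 P_2(x) = q(x) = x^2 - 3x - 9 are polynomials, hence analytic at x = 0.
p(0) = 1,  q(0) = -9.
Indicial equation: r(r-1) + p(0) r + q(0) = 0, i.e. r^2 + (p(0) - 1) r + q(0) = 0, i.e. r^2 - 9 = 0.
Discriminant: (0)^2 - 4(-9) = 36, so r = (0 ± 6)/2.
Solving: r_1 = 3, r_2 = -3.

indicial: r^2 - 9 = 0; roots r_1 = 3, r_2 = -3


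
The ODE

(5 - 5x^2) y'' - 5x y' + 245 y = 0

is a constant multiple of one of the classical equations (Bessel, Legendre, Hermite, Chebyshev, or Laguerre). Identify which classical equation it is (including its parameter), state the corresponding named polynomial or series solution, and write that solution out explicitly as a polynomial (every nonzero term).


All three coefficients share the factor 5; dividing through by 5 gives  (1 - x^2) y'' - x y' + 49 y = 0.
This matches the Chebyshev equation (1 - x^2) y'' - x y' + n^2 y = 0 (note the -x y' term, not -2x y') with n^2 = 49, so n = 7; the polynomial solution is T_7(x).
With y = sum_k a_k x^k, matching x^k gives (k+2)(k+1) a_{k+2} = (k^2 - n^2) a_k = (k - 7)(k + 7) a_k. The right side vanishes at k = 7, so the series with the parity of 7 terminates at degree 7.
Standard normalization: leading coefficient of T_n is 2^(n-1), so a_7 = 2^6 = 64. Work downward with a_k = (k+1)(k+2) a_{k+2} / ((k - 7)(k + 7)):
  a_5 = (6)(7)(64) / ((5 - 7)(5 + 7)) = 2688/(-24) = -112
  a_3 = (4)(5)(-112) / ((3 - 7)(3 + 7)) = -2240/(-40) = 56
  a_1 = (2)(3)(56) / ((1 - 7)(1 + 7)) = 336/(-48) = -7
Hence T_7(x) = 64 x^7 - 112 x^5 + 56 x^3 - 7 x.

T_7(x); series = 64 x^7 - 112 x^5 + 56 x^3 - 7 x


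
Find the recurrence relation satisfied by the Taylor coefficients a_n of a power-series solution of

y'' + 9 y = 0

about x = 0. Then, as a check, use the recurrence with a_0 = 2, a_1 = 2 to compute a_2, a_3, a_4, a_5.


Substitute y = sum_n a_n x^n into y'' + (const) y = 0.
y''(x) = sum_{n>=0} (n+2)(n+1) a_{n+2} x^n.
The ODE becomes sum_n [(n+2)(n+1) a_{n+2} + 9 a_n] x^n = 0.
Setting each coefficient to zero gives the recurrence:
  (n+2)(n+1) a_{n+2} + 9 a_n = 0,
  a_{n+2} = -9 / ((n+1)(n+2)) a_n.

Check with a_0 = 2, a_1 = 2 (apply the recurrence for n = 0, 1, 2, 3): a_0 = 2, a_1 = 2, a_2 = -9, a_3 = -3, a_4 = 27/4, a_5 = 27/20.

a_{n+2} = -9/((n+1)(n+2)) * a_n; check: a_0 = 2, a_1 = 2, a_2 = -9, a_3 = -3, a_4 = 27/4, a_5 = 27/20


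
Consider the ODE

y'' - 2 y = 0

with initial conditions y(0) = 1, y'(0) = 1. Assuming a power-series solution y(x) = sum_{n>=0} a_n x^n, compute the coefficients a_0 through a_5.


Ansatz: y(x) = sum_{n>=0} a_n x^n, so y'(x) = sum_{n>=1} n a_n x^(n-1) and y''(x) = sum_{n>=2} n(n-1) a_n x^(n-2).
Substitute into P(x) y'' + Q(x) y' + R(x) y = 0 with P(x) = 1, Q(x) = 0, R(x) = -2, and match powers of x.
Initial conditions: a_0 = 1, a_1 = 1.
Setting the coefficient of each power of x to zero and solving order by order (substituting the coefficients already found):
  x^0: 2 a_2 - 2 a_0 = 0  ->  2 a_2 = 2 a_0 = 2  ->  a_2 = 1
  x^1: 6 a_3 - 2 a_1 = 0  ->  6 a_3 = 2 a_1 = 2  ->  a_3 = 1/3
  x^2: 12 a_4 - 2 a_2 = 0  ->  12 a_4 = 2 a_2 = 2  ->  a_4 = 1/6
  x^3: 20 a_5 - 2 a_3 = 0  ->  20 a_5 = 2 a_3 = 2/3  ->  a_5 = 1/30
Truncated series: y(x) = 1 + x + x^2 + (1/3) x^3 + (1/6) x^4 + (1/30) x^5 + O(x^6).

a_0 = 1; a_1 = 1; a_2 = 1; a_3 = 1/3; a_4 = 1/6; a_5 = 1/30


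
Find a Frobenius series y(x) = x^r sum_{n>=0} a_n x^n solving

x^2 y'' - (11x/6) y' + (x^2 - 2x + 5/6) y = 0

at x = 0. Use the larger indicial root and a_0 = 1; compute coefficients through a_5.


Write in Frobenius form y'' + (p(x)/x) y' + (q(x)/x^2) y = 0:
  p(x) = -11/6,  q(x) = x^2 - 2x + 5/6.
Indicial equation: r(r-1) + (-11/6) r + (5/6) = 0 -> roots r_1 = 5/2, r_2 = 1/3.
Take r = r_1 = 5/2. Let y(x) = x^r sum_{n>=0} a_n x^n with a_0 = 1.
Substitute y = x^r sum a_n x^n and match x^{r+n}. The recurrence is
  D(n) a_n - 2 a_{n-1} + 1 a_{n-2} = 0,  where D(n) = (r+n)(r+n-1) + (-11/6)(r+n) + (5/6).
  a_n = [2 a_{n-1} - 1 a_{n-2}] / D(n).
Since the indicial polynomial factors as (r - r_1)(r - r_2), D(n) = (r_1 + n - r_1)(r_1 + n - r_2) = n(n + 13/6).
Evaluating step by step (a_0 = 1):
  n = 1: D(1) = 1(1 + 13/6) = 19/6; numerator = 2(1) = 2; a_1 = (2)/(19/6) = 12/19
  n = 2: D(2) = 2(2 + 13/6) = 25/3; numerator = 2(12/19) - 1(1) = 5/19; a_2 = (5/19)/(25/3) = 3/95
  n = 3: D(3) = 3(3 + 13/6) = 31/2; numerator = 2(3/95) - 1(12/19) = -54/95; a_3 = (-54/95)/(31/2) = -108/2945
  n = 4: D(4) = 4(4 + 13/6) = 74/3; numerator = 2(-108/2945) - 1(3/95) = -309/2945; a_4 = (-309/2945)/(74/3) = -927/217930
  n = 5: D(5) = 5(5 + 13/6) = 215/6; numerator = 2(-927/217930) - 1(-108/2945) = 99/3515; a_5 = (99/3515)/(215/6) = 594/755725

r = 5/2; a_0 = 1; a_1 = 12/19; a_2 = 3/95; a_3 = -108/2945; a_4 = -927/217930; a_5 = 594/755725


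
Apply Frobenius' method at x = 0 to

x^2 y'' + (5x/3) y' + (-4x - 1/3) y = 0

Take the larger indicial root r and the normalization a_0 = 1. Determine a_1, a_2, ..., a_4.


Write in Frobenius form y'' + (p(x)/x) y' + (q(x)/x^2) y = 0:
  p(x) = 5/3,  q(x) = -4x - 1/3.
Indicial equation: r(r-1) + (5/3) r + (-1/3) = 0 -> roots r_1 = 1/3, r_2 = -1.
Take r = r_1 = 1/3. Let y(x) = x^r sum_{n>=0} a_n x^n with a_0 = 1.
Substitute y = x^r sum a_n x^n and match x^{r+n}. The recurrence is
  D(n) a_n - 4 a_{n-1} = 0,  where D(n) = (r+n)(r+n-1) + (5/3)(r+n) + (-1/3).
  a_n = 4 / D(n) * a_{n-1}.
Since the indicial polynomial factors as (r - r_1)(r - r_2), D(n) = (r_1 + n - r_1)(r_1 + n - r_2) = n(n + 4/3).
Evaluating step by step (a_0 = 1):
  n = 1: D(1) = 1(1 + 4/3) = 7/3; numerator = 4(1) = 4; a_1 = (4)/(7/3) = 12/7
  n = 2: D(2) = 2(2 + 4/3) = 20/3; numerator = 4(12/7) = 48/7; a_2 = (48/7)/(20/3) = 36/35
  n = 3: D(3) = 3(3 + 4/3) = 13; numerator = 4(36/35) = 144/35; a_3 = (144/35)/(13) = 144/455
  n = 4: D(4) = 4(4 + 4/3) = 64/3; numerator = 4(144/455) = 576/455; a_4 = (576/455)/(64/3) = 27/455

r = 1/3; a_0 = 1; a_1 = 12/7; a_2 = 36/35; a_3 = 144/455; a_4 = 27/455


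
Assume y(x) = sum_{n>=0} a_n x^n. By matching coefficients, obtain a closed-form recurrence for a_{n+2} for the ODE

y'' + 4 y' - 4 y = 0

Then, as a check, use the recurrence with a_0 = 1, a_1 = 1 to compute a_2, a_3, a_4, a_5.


Substitute y = sum_n a_n x^n.
y''(x) has coefficient (n+2)(n+1) a_{n+2} at x^n;
4 y'(x) has coefficient 4 (n+1) a_{n+1} at x^n;
-4 y(x) has coefficient -4 a_n at x^n.
Matching x^n: (n+2)(n+1) a_{n+2} + 4 (n+1) a_{n+1} - 4 a_n = 0.
Thus a_{n+2} = [-4 (n+1) a_{n+1} + 4 a_n] / ((n+1)(n+2)).

Check with a_0 = 1, a_1 = 1 (apply the recurrence for n = 0, 1, 2, 3): a_0 = 1, a_1 = 1, a_2 = 0, a_3 = 2/3, a_4 = -2/3, a_5 = 2/3.

a_(n+2) = [-4 (n+1) a_(n+1) + 4 a_n] / ((n+1)(n+2)); check: a_0 = 1, a_1 = 1, a_2 = 0, a_3 = 2/3, a_4 = -2/3, a_5 = 2/3


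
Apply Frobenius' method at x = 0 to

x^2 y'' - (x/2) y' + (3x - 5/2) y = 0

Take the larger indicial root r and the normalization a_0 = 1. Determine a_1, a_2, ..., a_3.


Write in Frobenius form y'' + (p(x)/x) y' + (q(x)/x^2) y = 0:
  p(x) = -1/2,  q(x) = 3x - 5/2.
Indicial equation: r(r-1) + (-1/2) r + (-5/2) = 0 -> roots r_1 = 5/2, r_2 = -1.
Take r = r_1 = 5/2. Let y(x) = x^r sum_{n>=0} a_n x^n with a_0 = 1.
Substitute y = x^r sum a_n x^n and match x^{r+n}. The recurrence is
  D(n) a_n + 3 a_{n-1} = 0,  where D(n) = (r+n)(r+n-1) + (-1/2)(r+n) + (-5/2).
  a_n = -3 / D(n) * a_{n-1}.
Since the indicial polynomial factors as (r - r_1)(r - r_2), D(n) = (r_1 + n - r_1)(r_1 + n - r_2) = n(n + 7/2).
Evaluating step by step (a_0 = 1):
  n = 1: D(1) = 1(1 + 7/2) = 9/2; numerator = -3(1) = -3; a_1 = (-3)/(9/2) = -2/3
  n = 2: D(2) = 2(2 + 7/2) = 11; numerator = -3(-2/3) = 2; a_2 = (2)/(11) = 2/11
  n = 3: D(3) = 3(3 + 7/2) = 39/2; numerator = -3(2/11) = -6/11; a_3 = (-6/11)/(39/2) = -4/143

r = 5/2; a_0 = 1; a_1 = -2/3; a_2 = 2/11; a_3 = -4/143


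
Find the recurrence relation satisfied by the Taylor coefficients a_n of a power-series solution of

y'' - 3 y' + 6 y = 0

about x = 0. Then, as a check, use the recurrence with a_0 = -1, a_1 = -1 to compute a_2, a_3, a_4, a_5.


Substitute y = sum_n a_n x^n.
y''(x) has coefficient (n+2)(n+1) a_{n+2} at x^n;
-3 y'(x) has coefficient -3 (n+1) a_{n+1} at x^n;
6 y(x) has coefficient 6 a_n at x^n.
Matching x^n: (n+2)(n+1) a_{n+2} - 3 (n+1) a_{n+1} + 6 a_n = 0.
Thus a_{n+2} = [3 (n+1) a_{n+1} - 6 a_n] / ((n+1)(n+2)).

Check with a_0 = -1, a_1 = -1 (apply the recurrence for n = 0, 1, 2, 3): a_0 = -1, a_1 = -1, a_2 = 3/2, a_3 = 5/2, a_4 = 9/8, a_5 = -3/40.

a_(n+2) = [3 (n+1) a_(n+1) - 6 a_n] / ((n+1)(n+2)); check: a_0 = -1, a_1 = -1, a_2 = 3/2, a_3 = 5/2, a_4 = 9/8, a_5 = -3/40


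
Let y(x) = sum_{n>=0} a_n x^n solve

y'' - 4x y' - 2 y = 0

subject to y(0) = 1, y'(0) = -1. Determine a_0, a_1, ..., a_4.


Ansatz: y(x) = sum_{n>=0} a_n x^n, so y'(x) = sum_{n>=1} n a_n x^(n-1) and y''(x) = sum_{n>=2} n(n-1) a_n x^(n-2).
Substitute into P(x) y'' + Q(x) y' + R(x) y = 0 with P(x) = 1, Q(x) = -4x, R(x) = -2, and match powers of x.
Initial conditions: a_0 = 1, a_1 = -1.
Setting the coefficient of each power of x to zero and solving order by order (substituting the coefficients already found):
  x^0: 2 a_2 - 2 a_0 = 0  ->  2 a_2 = 2 a_0 = 2  ->  a_2 = 1
  x^1: 6 a_3 - 6 a_1 = 0  ->  6 a_3 = 6 a_1 = -6  ->  a_3 = -1
  x^2: 12 a_4 - 10 a_2 = 0  ->  12 a_4 = 10 a_2 = 10  ->  a_4 = 5/6
Truncated series: y(x) = 1 - x + x^2 - x^3 + (5/6) x^4 + O(x^5).

a_0 = 1; a_1 = -1; a_2 = 1; a_3 = -1; a_4 = 5/6


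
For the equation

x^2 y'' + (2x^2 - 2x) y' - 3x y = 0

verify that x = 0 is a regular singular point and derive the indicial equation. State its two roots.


Divide by x^2 to reach normal form y'' + P_1(x) y' + P_2(x) y = 0 with P_1(x) = 2 - 2/x and P_2(x) = -3/x.
x = 0 is a singular point because the y'-coefficient 2 - 2/x has a pole at x = 0 and the y-coefficient -3/x has a pole at x = 0.
It is a regular singular point because x P_1(x) = p(x) = 2x - 2 and x^2 P_2(x) = q(x) = -3x are polynomials, hence analytic at x = 0.
p(0) = -2,  q(0) = 0.
Indicial equation: r(r-1) + p(0) r + q(0) = 0, i.e. r^2 + (p(0) - 1) r + q(0) = 0, i.e. r^2 - 3 r = 0.
Discriminant: (-3)^2 - 4(0) = 9, so r = (3 ± 3)/2.
Solving: r_1 = 3, r_2 = 0.

indicial: r^2 - 3 r = 0; roots r_1 = 3, r_2 = 0


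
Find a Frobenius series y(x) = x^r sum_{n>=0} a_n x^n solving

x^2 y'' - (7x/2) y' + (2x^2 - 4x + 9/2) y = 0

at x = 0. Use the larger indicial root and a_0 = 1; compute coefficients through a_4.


Write in Frobenius form y'' + (p(x)/x) y' + (q(x)/x^2) y = 0:
  p(x) = -7/2,  q(x) = 2x^2 - 4x + 9/2.
Indicial equation: r(r-1) + (-7/2) r + (9/2) = 0 -> roots r_1 = 3, r_2 = 3/2.
Take r = r_1 = 3. Let y(x) = x^r sum_{n>=0} a_n x^n with a_0 = 1.
Substitute y = x^r sum a_n x^n and match x^{r+n}. The recurrence is
  D(n) a_n - 4 a_{n-1} + 2 a_{n-2} = 0,  where D(n) = (r+n)(r+n-1) + (-7/2)(r+n) + (9/2).
  a_n = [4 a_{n-1} - 2 a_{n-2}] / D(n).
Since the indicial polynomial factors as (r - r_1)(r - r_2), D(n) = (r_1 + n - r_1)(r_1 + n - r_2) = n(n + 3/2).
Evaluating step by step (a_0 = 1):
  n = 1: D(1) = 1(1 + 3/2) = 5/2; numerator = 4(1) = 4; a_1 = (4)/(5/2) = 8/5
  n = 2: D(2) = 2(2 + 3/2) = 7; numerator = 4(8/5) - 2(1) = 22/5; a_2 = (22/5)/(7) = 22/35
  n = 3: D(3) = 3(3 + 3/2) = 27/2; numerator = 4(22/35) - 2(8/5) = -24/35; a_3 = (-24/35)/(27/2) = -16/315
  n = 4: D(4) = 4(4 + 3/2) = 22; numerator = 4(-16/315) - 2(22/35) = -92/63; a_4 = (-92/63)/(22) = -46/693

r = 3; a_0 = 1; a_1 = 8/5; a_2 = 22/35; a_3 = -16/315; a_4 = -46/693


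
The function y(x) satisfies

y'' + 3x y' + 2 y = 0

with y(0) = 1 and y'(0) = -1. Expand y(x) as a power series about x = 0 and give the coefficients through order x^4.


Ansatz: y(x) = sum_{n>=0} a_n x^n, so y'(x) = sum_{n>=1} n a_n x^(n-1) and y''(x) = sum_{n>=2} n(n-1) a_n x^(n-2).
Substitute into P(x) y'' + Q(x) y' + R(x) y = 0 with P(x) = 1, Q(x) = 3x, R(x) = 2, and match powers of x.
Initial conditions: a_0 = 1, a_1 = -1.
Setting the coefficient of each power of x to zero and solving order by order (substituting the coefficients already found):
  x^0: 2 a_2 + 2 a_0 = 0  ->  2 a_2 = -2 a_0 = -2  ->  a_2 = -1
  x^1: 6 a_3 + 5 a_1 = 0  ->  6 a_3 = -5 a_1 = 5  ->  a_3 = 5/6
  x^2: 12 a_4 + 8 a_2 = 0  ->  12 a_4 = -8 a_2 = 8  ->  a_4 = 2/3
Truncated series: y(x) = 1 - x - x^2 + (5/6) x^3 + (2/3) x^4 + O(x^5).

a_0 = 1; a_1 = -1; a_2 = -1; a_3 = 5/6; a_4 = 2/3


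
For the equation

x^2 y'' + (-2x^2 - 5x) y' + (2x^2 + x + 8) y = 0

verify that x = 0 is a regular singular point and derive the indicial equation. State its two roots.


Divide by x^2 to reach normal form y'' + P_1(x) y' + P_2(x) y = 0 with P_1(x) = -2 - 5/x and P_2(x) = 2 + 1/x + 8/x^2.
x = 0 is a singular point because the y'-coefficient -2 - 5/x has a pole at x = 0 and the y-coefficient 2 + 1/x + 8/x^2 has a pole at x = 0.
It is a regular singular point because x P_1(x) = p(x) = -2x - 5 and x^2 P_2(x) = q(x) = 2x^2 + x + 8 are polynomials, hence analytic at x = 0.
p(0) = -5,  q(0) = 8.
Indicial equation: r(r-1) + p(0) r + q(0) = 0, i.e. r^2 + (p(0) - 1) r + q(0) = 0, i.e. r^2 - 6 r + 8 = 0.
Discriminant: (-6)^2 - 4(8) = 4, so r = (6 ± 2)/2.
Solving: r_1 = 4, r_2 = 2.

indicial: r^2 - 6 r + 8 = 0; roots r_1 = 4, r_2 = 2


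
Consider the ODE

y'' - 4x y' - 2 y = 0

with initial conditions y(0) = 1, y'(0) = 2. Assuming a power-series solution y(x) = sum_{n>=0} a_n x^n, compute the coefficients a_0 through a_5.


Ansatz: y(x) = sum_{n>=0} a_n x^n, so y'(x) = sum_{n>=1} n a_n x^(n-1) and y''(x) = sum_{n>=2} n(n-1) a_n x^(n-2).
Substitute into P(x) y'' + Q(x) y' + R(x) y = 0 with P(x) = 1, Q(x) = -4x, R(x) = -2, and match powers of x.
Initial conditions: a_0 = 1, a_1 = 2.
Setting the coefficient of each power of x to zero and solving order by order (substituting the coefficients already found):
  x^0: 2 a_2 - 2 a_0 = 0  ->  2 a_2 = 2 a_0 = 2  ->  a_2 = 1
  x^1: 6 a_3 - 6 a_1 = 0  ->  6 a_3 = 6 a_1 = 12  ->  a_3 = 2
  x^2: 12 a_4 - 10 a_2 = 0  ->  12 a_4 = 10 a_2 = 10  ->  a_4 = 5/6
  x^3: 20 a_5 - 14 a_3 = 0  ->  20 a_5 = 14 a_3 = 28  ->  a_5 = 7/5
Truncated series: y(x) = 1 + 2 x + x^2 + 2 x^3 + (5/6) x^4 + (7/5) x^5 + O(x^6).

a_0 = 1; a_1 = 2; a_2 = 1; a_3 = 2; a_4 = 5/6; a_5 = 7/5


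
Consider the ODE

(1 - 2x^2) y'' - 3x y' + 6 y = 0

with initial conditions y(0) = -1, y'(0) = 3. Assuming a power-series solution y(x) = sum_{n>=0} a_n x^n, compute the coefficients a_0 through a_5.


Ansatz: y(x) = sum_{n>=0} a_n x^n, so y'(x) = sum_{n>=1} n a_n x^(n-1) and y''(x) = sum_{n>=2} n(n-1) a_n x^(n-2).
Substitute into P(x) y'' + Q(x) y' + R(x) y = 0 with P(x) = 1 - 2x^2, Q(x) = -3x, R(x) = 6, and match powers of x.
Initial conditions: a_0 = -1, a_1 = 3.
Setting the coefficient of each power of x to zero and solving order by order (substituting the coefficients already found):
  x^0: 2 a_2 + 6 a_0 = 0  ->  2 a_2 = -6 a_0 = 6  ->  a_2 = 3
  x^1: 6 a_3 + 3 a_1 = 0  ->  6 a_3 = -3 a_1 = -9  ->  a_3 = -3/2
  x^2: 12 a_4 - 4 a_2 = 0  ->  12 a_4 = 4 a_2 = 12  ->  a_4 = 1
  x^3: 20 a_5 - 15 a_3 = 0  ->  20 a_5 = 15 a_3 = -45/2  ->  a_5 = -9/8
Truncated series: y(x) = -1 + 3 x + 3 x^2 - (3/2) x^3 + x^4 - (9/8) x^5 + O(x^6).

a_0 = -1; a_1 = 3; a_2 = 3; a_3 = -3/2; a_4 = 1; a_5 = -9/8


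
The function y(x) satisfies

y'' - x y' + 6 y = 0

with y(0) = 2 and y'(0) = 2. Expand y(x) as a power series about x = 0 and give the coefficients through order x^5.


Ansatz: y(x) = sum_{n>=0} a_n x^n, so y'(x) = sum_{n>=1} n a_n x^(n-1) and y''(x) = sum_{n>=2} n(n-1) a_n x^(n-2).
Substitute into P(x) y'' + Q(x) y' + R(x) y = 0 with P(x) = 1, Q(x) = -x, R(x) = 6, and match powers of x.
Initial conditions: a_0 = 2, a_1 = 2.
Setting the coefficient of each power of x to zero and solving order by order (substituting the coefficients already found):
  x^0: 2 a_2 + 6 a_0 = 0  ->  2 a_2 = -6 a_0 = -12  ->  a_2 = -6
  x^1: 6 a_3 + 5 a_1 = 0  ->  6 a_3 = -5 a_1 = -10  ->  a_3 = -5/3
  x^2: 12 a_4 + 4 a_2 = 0  ->  12 a_4 = -4 a_2 = 24  ->  a_4 = 2
  x^3: 20 a_5 + 3 a_3 = 0  ->  20 a_5 = -3 a_3 = 5  ->  a_5 = 1/4
Truncated series: y(x) = 2 + 2 x - 6 x^2 - (5/3) x^3 + 2 x^4 + (1/4) x^5 + O(x^6).

a_0 = 2; a_1 = 2; a_2 = -6; a_3 = -5/3; a_4 = 2; a_5 = 1/4


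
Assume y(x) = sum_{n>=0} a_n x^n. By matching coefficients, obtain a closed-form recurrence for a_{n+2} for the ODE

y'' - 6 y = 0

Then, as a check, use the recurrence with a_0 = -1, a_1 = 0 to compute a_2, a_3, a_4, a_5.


Substitute y = sum_n a_n x^n into y'' + (const) y = 0.
y''(x) = sum_{n>=0} (n+2)(n+1) a_{n+2} x^n.
The ODE becomes sum_n [(n+2)(n+1) a_{n+2} - 6 a_n] x^n = 0.
Setting each coefficient to zero gives the recurrence:
  (n+2)(n+1) a_{n+2} - 6 a_n = 0,
  a_{n+2} = 6 / ((n+1)(n+2)) a_n.

Check with a_0 = -1, a_1 = 0 (apply the recurrence for n = 0, 1, 2, 3): a_0 = -1, a_1 = 0, a_2 = -3, a_3 = 0, a_4 = -3/2, a_5 = 0.

a_{n+2} = 6/((n+1)(n+2)) * a_n; check: a_0 = -1, a_1 = 0, a_2 = -3, a_3 = 0, a_4 = -3/2, a_5 = 0


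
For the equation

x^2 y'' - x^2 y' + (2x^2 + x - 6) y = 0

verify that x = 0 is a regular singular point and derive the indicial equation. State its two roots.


Divide by x^2 to reach normal form y'' + P_1(x) y' + P_2(x) y = 0 with P_1(x) = -1 and P_2(x) = 2 + 1/x - 6/x^2.
x = 0 is a singular point because the y-coefficient 2 + 1/x - 6/x^2 has a pole at x = 0.
It is a regular singular point because x P_1(x) = p(x) = -x and x^2 P_2(x) = q(x) = 2x^2 + x - 6 are polynomials, hence analytic at x = 0.
p(0) = 0,  q(0) = -6.
Indicial equation: r(r-1) + p(0) r + q(0) = 0, i.e. r^2 + (p(0) - 1) r + q(0) = 0, i.e. r^2 - 1 r - 6 = 0.
Discriminant: (-1)^2 - 4(-6) = 25, so r = (1 ± 5)/2.
Solving: r_1 = 3, r_2 = -2.

indicial: r^2 - 1 r - 6 = 0; roots r_1 = 3, r_2 = -2


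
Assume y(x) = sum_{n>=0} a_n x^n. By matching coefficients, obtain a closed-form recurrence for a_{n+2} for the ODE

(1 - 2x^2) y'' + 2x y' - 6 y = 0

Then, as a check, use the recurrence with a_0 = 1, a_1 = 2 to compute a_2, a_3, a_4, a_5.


Substitute y = sum_n a_n x^n.
(1 - 2 x^2) y'' contributes (n+2)(n+1) a_{n+2} - 2 n(n-1) a_n at x^n.
2 x y'(x) contributes 2 n a_n at x^n.
-6 y(x) contributes -6 a_n at x^n.
Matching x^n: (n+2)(n+1) a_{n+2} + (-2 n(n-1) + 2 n - 6) a_n = 0.
Thus a_{n+2} = (2 n(n-1) - 2 n + 6) / ((n+1)(n+2)) * a_n.

Check with a_0 = 1, a_1 = 2 (apply the recurrence for n = 0, 1, 2, 3): a_0 = 1, a_1 = 2, a_2 = 3, a_3 = 4/3, a_4 = 3/2, a_5 = 4/5.

a_(n+2) = (2 n(n-1) - 2 n + 6) / ((n+1)(n+2)) * a_n; check: a_0 = 1, a_1 = 2, a_2 = 3, a_3 = 4/3, a_4 = 3/2, a_5 = 4/5


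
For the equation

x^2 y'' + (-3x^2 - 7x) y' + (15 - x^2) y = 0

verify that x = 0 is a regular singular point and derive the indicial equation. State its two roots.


Divide by x^2 to reach normal form y'' + P_1(x) y' + P_2(x) y = 0 with P_1(x) = -3 - 7/x and P_2(x) = -1 + 15/x^2.
x = 0 is a singular point because the y'-coefficient -3 - 7/x has a pole at x = 0 and the y-coefficient -1 + 15/x^2 has a pole at x = 0.
It is a regular singular point because x P_1(x) = p(x) = -3x - 7 and x^2 P_2(x) = q(x) = 15 - x^2 are polynomials, hence analytic at x = 0.
p(0) = -7,  q(0) = 15.
Indicial equation: r(r-1) + p(0) r + q(0) = 0, i.e. r^2 + (p(0) - 1) r + q(0) = 0, i.e. r^2 - 8 r + 15 = 0.
Discriminant: (-8)^2 - 4(15) = 4, so r = (8 ± 2)/2.
Solving: r_1 = 5, r_2 = 3.

indicial: r^2 - 8 r + 15 = 0; roots r_1 = 5, r_2 = 3


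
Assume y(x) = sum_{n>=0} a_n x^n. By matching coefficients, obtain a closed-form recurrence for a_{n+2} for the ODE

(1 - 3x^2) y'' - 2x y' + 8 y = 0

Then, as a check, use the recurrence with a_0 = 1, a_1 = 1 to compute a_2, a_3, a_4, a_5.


Substitute y = sum_n a_n x^n.
(1 - 3 x^2) y'' contributes (n+2)(n+1) a_{n+2} - 3 n(n-1) a_n at x^n.
-2 x y'(x) contributes -2 n a_n at x^n.
8 y(x) contributes 8 a_n at x^n.
Matching x^n: (n+2)(n+1) a_{n+2} + (-3 n(n-1) - 2 n + 8) a_n = 0.
Thus a_{n+2} = (3 n(n-1) + 2 n - 8) / ((n+1)(n+2)) * a_n.

Check with a_0 = 1, a_1 = 1 (apply the recurrence for n = 0, 1, 2, 3): a_0 = 1, a_1 = 1, a_2 = -4, a_3 = -1, a_4 = -2/3, a_5 = -4/5.

a_(n+2) = (3 n(n-1) + 2 n - 8) / ((n+1)(n+2)) * a_n; check: a_0 = 1, a_1 = 1, a_2 = -4, a_3 = -1, a_4 = -2/3, a_5 = -4/5


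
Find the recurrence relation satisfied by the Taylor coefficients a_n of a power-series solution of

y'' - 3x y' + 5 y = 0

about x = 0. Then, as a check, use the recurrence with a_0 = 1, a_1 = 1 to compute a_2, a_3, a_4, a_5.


Substitute y = sum_n a_n x^n.
y''(x) has coefficient (n+2)(n+1) a_{n+2} at x^n;
-3 x y'(x) has coefficient -3 n a_n at x^n (shift);
5 y(x) has coefficient 5 a_n at x^n.
Matching x^n: (n+2)(n+1) a_{n+2} + (-3n + 5) a_n = 0.
Thus a_{n+2} = (3n - 5) / ((n+1)(n+2)) * a_n.

Check with a_0 = 1, a_1 = 1 (apply the recurrence for n = 0, 1, 2, 3): a_0 = 1, a_1 = 1, a_2 = -5/2, a_3 = -1/3, a_4 = -5/24, a_5 = -1/15.

a_(n+2) = (3n - 5) / ((n+1)(n+2)) * a_n; check: a_0 = 1, a_1 = 1, a_2 = -5/2, a_3 = -1/3, a_4 = -5/24, a_5 = -1/15


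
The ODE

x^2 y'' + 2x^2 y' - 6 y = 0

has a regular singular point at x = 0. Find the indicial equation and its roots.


Divide by x^2 to reach normal form y'' + P_1(x) y' + P_2(x) y = 0 with P_1(x) = 2 and P_2(x) = -6/x^2.
x = 0 is a singular point because the y-coefficient -6/x^2 has a pole at x = 0.
It is a regular singular point because x P_1(x) = p(x) = 2x and x^2 P_2(x) = q(x) = -6 are polynomials, hence analytic at x = 0.
p(0) = 0,  q(0) = -6.
Indicial equation: r(r-1) + p(0) r + q(0) = 0, i.e. r^2 + (p(0) - 1) r + q(0) = 0, i.e. r^2 - 1 r - 6 = 0.
Discriminant: (-1)^2 - 4(-6) = 25, so r = (1 ± 5)/2.
Solving: r_1 = 3, r_2 = -2.

indicial: r^2 - 1 r - 6 = 0; roots r_1 = 3, r_2 = -2


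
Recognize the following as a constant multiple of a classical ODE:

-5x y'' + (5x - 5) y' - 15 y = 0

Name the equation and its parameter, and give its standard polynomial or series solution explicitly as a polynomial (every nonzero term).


All three coefficients share the factor -5; dividing through by -5 gives  x y'' + (1 - x) y' + 3 y = 0.
This matches the Laguerre equation x y'' + (1 - x) y' + n y = 0 with n = 3; the polynomial solution is L_3(x).
With y = sum_k a_k x^k, matching x^k gives (k+1)k a_{k+1} + (k+1) a_{k+1} - k a_k + n a_k = 0, i.e. (k+1)^2 a_{k+1} = (k - n) a_k = (k - 3) a_k. The right side vanishes at k = 3, so the series terminates at degree 3.
Standard normalization L_n(0) = 1 gives a_0 = 1. Work upward with a_{k+1} = (k - 3) a_k / (k+1)^2:
  a_1 = (0 - 3)(1) / 1^2 = -3/1 = -3
  a_2 = (1 - 3)(-3) / 2^2 = 6/4 = 3/2
  a_3 = (2 - 3)(3/2) / 3^2 = (-3/2)/9 = -1/6
Hence L_3(x) = -x^3/6 + 3 x^2/2 - 3 x + 1.

L_3(x); series = -x^3/6 + 3 x^2/2 - 3 x + 1


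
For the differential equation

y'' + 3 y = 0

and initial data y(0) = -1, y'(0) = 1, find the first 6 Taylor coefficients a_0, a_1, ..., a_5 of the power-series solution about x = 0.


Ansatz: y(x) = sum_{n>=0} a_n x^n, so y'(x) = sum_{n>=1} n a_n x^(n-1) and y''(x) = sum_{n>=2} n(n-1) a_n x^(n-2).
Substitute into P(x) y'' + Q(x) y' + R(x) y = 0 with P(x) = 1, Q(x) = 0, R(x) = 3, and match powers of x.
Initial conditions: a_0 = -1, a_1 = 1.
Setting the coefficient of each power of x to zero and solving order by order (substituting the coefficients already found):
  x^0: 2 a_2 + 3 a_0 = 0  ->  2 a_2 = -3 a_0 = 3  ->  a_2 = 3/2
  x^1: 6 a_3 + 3 a_1 = 0  ->  6 a_3 = -3 a_1 = -3  ->  a_3 = -1/2
  x^2: 12 a_4 + 3 a_2 = 0  ->  12 a_4 = -3 a_2 = -9/2  ->  a_4 = -3/8
  x^3: 20 a_5 + 3 a_3 = 0  ->  20 a_5 = -3 a_3 = 3/2  ->  a_5 = 3/40
Truncated series: y(x) = -1 + x + (3/2) x^2 - (1/2) x^3 - (3/8) x^4 + (3/40) x^5 + O(x^6).

a_0 = -1; a_1 = 1; a_2 = 3/2; a_3 = -1/2; a_4 = -3/8; a_5 = 3/40


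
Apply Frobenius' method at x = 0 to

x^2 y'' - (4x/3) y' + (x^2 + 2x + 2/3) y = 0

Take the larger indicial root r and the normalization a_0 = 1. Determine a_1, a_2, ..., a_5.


Write in Frobenius form y'' + (p(x)/x) y' + (q(x)/x^2) y = 0:
  p(x) = -4/3,  q(x) = x^2 + 2x + 2/3.
Indicial equation: r(r-1) + (-4/3) r + (2/3) = 0 -> roots r_1 = 2, r_2 = 1/3.
Take r = r_1 = 2. Let y(x) = x^r sum_{n>=0} a_n x^n with a_0 = 1.
Substitute y = x^r sum a_n x^n and match x^{r+n}. The recurrence is
  D(n) a_n + 2 a_{n-1} + 1 a_{n-2} = 0,  where D(n) = (r+n)(r+n-1) + (-4/3)(r+n) + (2/3).
  a_n = [-2 a_{n-1} - 1 a_{n-2}] / D(n).
Since the indicial polynomial factors as (r - r_1)(r - r_2), D(n) = (r_1 + n - r_1)(r_1 + n - r_2) = n(n + 5/3).
Evaluating step by step (a_0 = 1):
  n = 1: D(1) = 1(1 + 5/3) = 8/3; numerator = -2(1) = -2; a_1 = (-2)/(8/3) = -3/4
  n = 2: D(2) = 2(2 + 5/3) = 22/3; numerator = -2(-3/4) - 1(1) = 1/2; a_2 = (1/2)/(22/3) = 3/44
  n = 3: D(3) = 3(3 + 5/3) = 14; numerator = -2(3/44) - 1(-3/4) = 27/44; a_3 = (27/44)/(14) = 27/616
  n = 4: D(4) = 4(4 + 5/3) = 68/3; numerator = -2(27/616) - 1(3/44) = -12/77; a_4 = (-12/77)/(68/3) = -9/1309
  n = 5: D(5) = 5(5 + 5/3) = 100/3; numerator = -2(-9/1309) - 1(27/616) = -45/1496; a_5 = (-45/1496)/(100/3) = -27/29920

r = 2; a_0 = 1; a_1 = -3/4; a_2 = 3/44; a_3 = 27/616; a_4 = -9/1309; a_5 = -27/29920


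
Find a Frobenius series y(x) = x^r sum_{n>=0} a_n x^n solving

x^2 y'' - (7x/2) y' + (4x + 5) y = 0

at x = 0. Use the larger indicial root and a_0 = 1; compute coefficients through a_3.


Write in Frobenius form y'' + (p(x)/x) y' + (q(x)/x^2) y = 0:
  p(x) = -7/2,  q(x) = 4x + 5.
Indicial equation: r(r-1) + (-7/2) r + (5) = 0 -> roots r_1 = 5/2, r_2 = 2.
Take r = r_1 = 5/2. Let y(x) = x^r sum_{n>=0} a_n x^n with a_0 = 1.
Substitute y = x^r sum a_n x^n and match x^{r+n}. The recurrence is
  D(n) a_n + 4 a_{n-1} = 0,  where D(n) = (r+n)(r+n-1) + (-7/2)(r+n) + (5).
  a_n = -4 / D(n) * a_{n-1}.
Since the indicial polynomial factors as (r - r_1)(r - r_2), D(n) = (r_1 + n - r_1)(r_1 + n - r_2) = n(n + 1/2).
Evaluating step by step (a_0 = 1):
  n = 1: D(1) = 1(1 + 1/2) = 3/2; numerator = -4(1) = -4; a_1 = (-4)/(3/2) = -8/3
  n = 2: D(2) = 2(2 + 1/2) = 5; numerator = -4(-8/3) = 32/3; a_2 = (32/3)/(5) = 32/15
  n = 3: D(3) = 3(3 + 1/2) = 21/2; numerator = -4(32/15) = -128/15; a_3 = (-128/15)/(21/2) = -256/315

r = 5/2; a_0 = 1; a_1 = -8/3; a_2 = 32/15; a_3 = -256/315


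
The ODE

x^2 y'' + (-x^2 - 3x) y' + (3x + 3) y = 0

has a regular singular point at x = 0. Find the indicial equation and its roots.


Divide by x^2 to reach normal form y'' + P_1(x) y' + P_2(x) y = 0 with P_1(x) = -1 - 3/x and P_2(x) = 3/x + 3/x^2.
x = 0 is a singular point because the y'-coefficient -1 - 3/x has a pole at x = 0 and the y-coefficient 3/x + 3/x^2 has a pole at x = 0.
It is a regular singular point because x P_1(x) = p(x) = -x - 3 and x^2 P_2(x) = q(x) = 3x + 3 are polynomials, hence analytic at x = 0.
p(0) = -3,  q(0) = 3.
Indicial equation: r(r-1) + p(0) r + q(0) = 0, i.e. r^2 + (p(0) - 1) r + q(0) = 0, i.e. r^2 - 4 r + 3 = 0.
Discriminant: (-4)^2 - 4(3) = 4, so r = (4 ± 2)/2.
Solving: r_1 = 3, r_2 = 1.

indicial: r^2 - 4 r + 3 = 0; roots r_1 = 3, r_2 = 1


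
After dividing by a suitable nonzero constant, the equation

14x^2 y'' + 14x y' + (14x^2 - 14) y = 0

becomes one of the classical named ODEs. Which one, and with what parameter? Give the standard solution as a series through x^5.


All three coefficients share the factor 14; dividing through by 14 gives  x^2 y'' + x y' + (x^2 - 1) y = 0.
This matches the Bessel equation x^2 y'' + x y' + (x^2 - nu^2) y = 0 with nu^2 = 1, so nu = 1; the solution bounded at x = 0 is J_1(x).
Frobenius at x = 0: indicial roots ±nu; for r = nu the recurrence k(k + 2nu) c_k = -c_{k-2} gives the standard series J_nu(x) = sum_{k>=0} (-1)^k / (k! (k+nu)!) (x/2)^(2k+nu). Evaluate the first 3 terms:
  k = 0: (-1)^0 / (0! * 1! * 2^1) x^1 = 1/(1*1*2) x^1 = (1/2) x^1
  k = 1: (-1)^1 / (1! * 2! * 2^3) x^3 = -1/(1*2*8) x^3 = (-1/16) x^3
  k = 2: (-1)^2 / (2! * 3! * 2^5) x^5 = 1/(2*6*32) x^5 = (1/384) x^5
Hence J_1(x) = x^5/384 - x^3/16 + x/2 + ....

J_1(x); series = x^5/384 - x^3/16 + x/2


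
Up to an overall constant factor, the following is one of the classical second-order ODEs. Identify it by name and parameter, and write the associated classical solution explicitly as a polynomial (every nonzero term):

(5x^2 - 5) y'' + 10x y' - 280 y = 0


All three coefficients share the factor -5; dividing through by -5 gives  (1 - x^2) y'' - 2x y' + 56 y = 0.
This matches the Legendre equation (1 - x^2) y'' - 2x y' + n(n+1) y = 0 (note the -2x y' term) with n(n+1) = 56, so n = 7; the polynomial solution is P_7(x).
With y = sum_k a_k x^k, matching x^k gives (k+2)(k+1) a_{k+2} = [k(k+1) - n(n+1)] a_k = (k - 7)(k + 8) a_k. The right side vanishes at k = 7, so the series with the parity of 7 terminates at degree 7.
Standard normalization (P_n(1) = 1): leading coefficient (2n)!/(2^n (n!)^2) = 87178291200/(128*25401600) = 429/16, so a_7 = 429/16. Work downward with a_k = (k+1)(k+2) a_{k+2} / ((k - 7)(k + 8)):
  a_5 = (6)(7)(429/16) / ((5 - 7)(5 + 8)) = (9009/8)/(-26) = -693/16
  a_3 = (4)(5)(-693/16) / ((3 - 7)(3 + 8)) = (-3465/4)/(-44) = 315/16
  a_1 = (2)(3)(315/16) / ((1 - 7)(1 + 8)) = (945/8)/(-54) = -35/16
Hence P_7(x) = 429 x^7/16 - 693 x^5/16 + 315 x^3/16 - 35 x/16.

P_7(x); series = 429 x^7/16 - 693 x^5/16 + 315 x^3/16 - 35 x/16


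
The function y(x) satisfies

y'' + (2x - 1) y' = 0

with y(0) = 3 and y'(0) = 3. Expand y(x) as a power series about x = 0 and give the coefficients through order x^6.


Ansatz: y(x) = sum_{n>=0} a_n x^n, so y'(x) = sum_{n>=1} n a_n x^(n-1) and y''(x) = sum_{n>=2} n(n-1) a_n x^(n-2).
Substitute into P(x) y'' + Q(x) y' + R(x) y = 0 with P(x) = 1, Q(x) = 2x - 1, R(x) = 0, and match powers of x.
Initial conditions: a_0 = 3, a_1 = 3.
Setting the coefficient of each power of x to zero and solving order by order (substituting the coefficients already found):
  x^0: 2 a_2 - a_1 = 0  ->  2 a_2 = a_1 = 3  ->  a_2 = 3/2
  x^1: 6 a_3 - 2 a_2 + 2 a_1 = 0  ->  6 a_3 = 2 a_2 - 2 a_1 = -3  ->  a_3 = -1/2
  x^2: 12 a_4 - 3 a_3 + 4 a_2 = 0  ->  12 a_4 = 3 a_3 - 4 a_2 = -15/2  ->  a_4 = -5/8
  x^3: 20 a_5 - 4 a_4 + 6 a_3 = 0  ->  20 a_5 = 4 a_4 - 6 a_3 = 1/2  ->  a_5 = 1/40
  x^4: 30 a_6 - 5 a_5 + 8 a_4 = 0  ->  30 a_6 = 5 a_5 - 8 a_4 = 41/8  ->  a_6 = 41/240
Truncated series: y(x) = 3 + 3 x + (3/2) x^2 - (1/2) x^3 - (5/8) x^4 + (1/40) x^5 + (41/240) x^6 + O(x^7).

a_0 = 3; a_1 = 3; a_2 = 3/2; a_3 = -1/2; a_4 = -5/8; a_5 = 1/40; a_6 = 41/240
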